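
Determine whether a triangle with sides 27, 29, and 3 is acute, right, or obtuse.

Compare the square of the longest side to the sum of squares of the other two: 3² + 27² = 738 < 841 = 29².

obtuse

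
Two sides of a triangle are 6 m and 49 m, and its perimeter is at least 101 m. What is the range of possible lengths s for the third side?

46 ≤ s < 55

Triangle inequality alone gives 43 < s < 55.
The perimeter condition gives s ≥ 101 − 6 − 49 = 46.
Intersecting the two: 46 ≤ s < 55.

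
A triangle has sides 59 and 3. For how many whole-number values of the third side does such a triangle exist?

5

The third side lies in the open interval (56, 62).
Integers from 57 to 61 inclusive: 61 − 57 + 1 = 5.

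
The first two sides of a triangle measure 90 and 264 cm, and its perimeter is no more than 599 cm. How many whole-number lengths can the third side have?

71

Triangle inequality: 174 < x < 354. Perimeter ≤ 599 gives x ≤ 599 − 90 − 264 = 245.
So 174 < x ≤ 245; integers 175 through 245: 71 values.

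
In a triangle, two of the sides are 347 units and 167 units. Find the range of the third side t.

180 < t < 514

By the triangle inequality, t must be less than 347 + 167 = 514 and greater than |347 − 167| = 180.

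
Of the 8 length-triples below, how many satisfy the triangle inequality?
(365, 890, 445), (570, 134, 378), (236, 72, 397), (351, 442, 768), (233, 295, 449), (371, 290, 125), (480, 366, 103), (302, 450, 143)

3

(365,445,890): 365+445 ≤ 890 → not valid
(134,378,570): 134+378 ≤ 570 → not valid
(72,236,397): 72+236 ≤ 397 → not valid
(351,442,768): 351+442 > 768 → valid
(233,295,449): 233+295 > 449 → valid
(125,290,371): 125+290 > 371 → valid
(103,366,480): 103+366 ≤ 480 → not valid
(143,302,450): 143+302 ≤ 450 → not valid
3 of the 8 triples form a triangle.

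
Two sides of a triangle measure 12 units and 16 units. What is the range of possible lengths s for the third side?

4 < s < 28 (units)

By the triangle inequality, s must be less than 12 + 16 = 28 and greater than |12 − 16| = 4.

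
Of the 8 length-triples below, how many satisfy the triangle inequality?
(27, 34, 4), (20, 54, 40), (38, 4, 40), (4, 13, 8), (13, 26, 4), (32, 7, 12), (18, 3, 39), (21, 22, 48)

(4,27,34): 4+27 ≤ 34 → not valid
(20,40,54): 20+40 > 54 → valid
(4,38,40): 4+38 > 40 → valid
(4,8,13): 4+8 ≤ 13 → not valid
(4,13,26): 4+13 ≤ 26 → not valid
(7,12,32): 7+12 ≤ 32 → not valid
(3,18,39): 3+18 ≤ 39 → not valid
(21,22,48): 21+22 ≤ 48 → not valid
2 of the 8 triples form a triangle.

2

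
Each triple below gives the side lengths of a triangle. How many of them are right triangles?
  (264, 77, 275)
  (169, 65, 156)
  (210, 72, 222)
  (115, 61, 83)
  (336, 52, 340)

4

(264,77,275): 77²+264² = 75625 = 275² → right
(169,65,156): 65²+156² = 28561 = 169² → right
(210,72,222): 72²+210² = 49284 = 222² → right
(115,61,83): 61²+83² = 10610 < 13225 = 115² → obtuse
(336,52,340): 52²+336² = 115600 = 340² → right
4 of the 5 are right.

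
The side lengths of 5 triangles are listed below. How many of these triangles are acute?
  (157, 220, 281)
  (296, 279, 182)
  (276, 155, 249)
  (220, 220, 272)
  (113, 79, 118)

(157,220,281): 157²+220² = 73049 < 78961 = 281² → obtuse
(296,279,182): 182²+279² = 110965 > 87616 = 296² → acute
(276,155,249): 155²+249² = 86026 > 76176 = 276² → acute
(220,220,272): 220²+220² = 96800 > 73984 = 272² → acute
(113,79,118): 79²+113² = 19010 > 13924 = 118² → acute
4 of the 5 are acute.

4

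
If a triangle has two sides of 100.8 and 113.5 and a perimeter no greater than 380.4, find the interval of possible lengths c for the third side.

12.7 < c ≤ 166.1

Triangle inequality alone gives 12.7 < c < 214.3.
The perimeter condition gives c ≤ 380.4 − 100.8 − 113.5 = 166.1.
Intersecting the two: 12.7 < c ≤ 166.1.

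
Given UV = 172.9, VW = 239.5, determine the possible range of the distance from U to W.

By the triangle inequality, |172.9 − 239.5| ≤ UW ≤ 172.9 + 239.5.

66.6 ≤ UW ≤ 412.4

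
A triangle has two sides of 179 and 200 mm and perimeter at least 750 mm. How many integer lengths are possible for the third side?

8

Triangle inequality: 21 < x < 379. Perimeter ≥ 750 gives x ≥ 750 − 179 − 200 = 371.
So 371 ≤ x < 379; integers 371 through 378: 8 values.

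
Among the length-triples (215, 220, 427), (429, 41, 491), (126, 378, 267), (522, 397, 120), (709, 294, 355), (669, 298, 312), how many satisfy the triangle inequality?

2

(215,220,427): 215+220 > 427 → valid
(41,429,491): 41+429 ≤ 491 → not valid
(126,267,378): 126+267 > 378 → valid
(120,397,522): 120+397 ≤ 522 → not valid
(294,355,709): 294+355 ≤ 709 → not valid
(298,312,669): 298+312 ≤ 669 → not valid
2 of the 6 triples form a triangle.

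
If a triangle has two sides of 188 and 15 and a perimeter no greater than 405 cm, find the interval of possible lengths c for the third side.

173 < c ≤ 202

Triangle inequality alone gives 173 < c < 203.
The perimeter condition gives c ≤ 405 − 188 − 15 = 202.
Intersecting the two: 173 < c ≤ 202.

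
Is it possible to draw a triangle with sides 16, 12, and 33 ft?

The longest side is 33, but the other two sum to only 28.
28 < 33, so the triangle inequality fails.

No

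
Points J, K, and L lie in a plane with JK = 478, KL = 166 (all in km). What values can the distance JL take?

By the triangle inequality, |478 − 166| ≤ JL ≤ 478 + 166.

312 ≤ JL ≤ 644 km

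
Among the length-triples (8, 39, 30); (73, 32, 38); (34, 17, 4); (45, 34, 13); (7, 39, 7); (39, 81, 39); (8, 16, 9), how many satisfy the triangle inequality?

(8,30,39): 8+30 ≤ 39 → not valid
(32,38,73): 32+38 ≤ 73 → not valid
(4,17,34): 4+17 ≤ 34 → not valid
(13,34,45): 13+34 > 45 → valid
(7,7,39): 7+7 ≤ 39 → not valid
(39,39,81): 39+39 ≤ 81 → not valid
(8,9,16): 8+9 > 16 → valid
2 of the 7 triples form a triangle.

2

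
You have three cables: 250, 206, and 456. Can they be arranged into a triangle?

The two shorter sides sum to 456, exactly equal to the longest side 456.
That gives only a degenerate (flat) triangle — the inequality must be strict.

No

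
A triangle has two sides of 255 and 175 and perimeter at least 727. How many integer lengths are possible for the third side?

Triangle inequality: 80 < x < 430. Perimeter ≥ 727 gives x ≥ 727 − 255 − 175 = 297.
So 297 ≤ x < 430; integers 297 through 429: 133 values.

133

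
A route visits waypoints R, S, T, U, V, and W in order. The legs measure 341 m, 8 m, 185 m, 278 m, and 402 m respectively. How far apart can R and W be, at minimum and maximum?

0 ≤ RW ≤ 1214 m

The maximum is all hops collinear in one direction: 341 + 8 + 185 + 278 + 402 = 1214.
The longest hop is 402; the others sum to 812. Since 402 ≤ 812, the path can fold back on itself completely, so the minimum distance is 0.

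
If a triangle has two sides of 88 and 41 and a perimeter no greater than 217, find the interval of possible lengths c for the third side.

47 < c ≤ 88

Triangle inequality alone gives 47 < c < 129.
The perimeter condition gives c ≤ 217 − 88 − 41 = 88.
Intersecting the two: 47 < c ≤ 88.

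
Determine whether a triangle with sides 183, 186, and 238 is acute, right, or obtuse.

acute

Compare the square of the longest side to the sum of squares of the other two: 183² + 186² = 68085 > 56644 = 238².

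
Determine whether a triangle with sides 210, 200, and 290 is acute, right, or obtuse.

right

Compare the square of the longest side to the sum of squares of the other two: 200² + 210² = 84100 = 290².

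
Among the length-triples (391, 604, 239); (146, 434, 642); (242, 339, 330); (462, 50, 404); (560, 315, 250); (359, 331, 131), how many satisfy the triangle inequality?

(239,391,604): 239+391 > 604 → valid
(146,434,642): 146+434 ≤ 642 → not valid
(242,330,339): 242+330 > 339 → valid
(50,404,462): 50+404 ≤ 462 → not valid
(250,315,560): 250+315 > 560 → valid
(131,331,359): 131+331 > 359 → valid
4 of the 6 triples form a triangle.

4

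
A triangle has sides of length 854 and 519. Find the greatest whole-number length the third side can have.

The third side must be strictly less than 854 + 519 = 1373.
The largest integer below 1373 is 1372.

1372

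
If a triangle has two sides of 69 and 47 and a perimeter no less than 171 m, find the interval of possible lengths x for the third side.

Triangle inequality alone gives 22 < x < 116.
The perimeter condition gives x ≥ 171 − 69 − 47 = 55.
Intersecting the two: 55 ≤ x < 116.

55 ≤ x < 116 m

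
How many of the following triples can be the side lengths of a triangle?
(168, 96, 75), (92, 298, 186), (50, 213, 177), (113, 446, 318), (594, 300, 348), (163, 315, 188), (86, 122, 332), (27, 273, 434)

4

(75,96,168): 75+96 > 168 → valid
(92,186,298): 92+186 ≤ 298 → not valid
(50,177,213): 50+177 > 213 → valid
(113,318,446): 113+318 ≤ 446 → not valid
(300,348,594): 300+348 > 594 → valid
(163,188,315): 163+188 > 315 → valid
(86,122,332): 86+122 ≤ 332 → not valid
(27,273,434): 27+273 ≤ 434 → not valid
4 of the 8 triples form a triangle.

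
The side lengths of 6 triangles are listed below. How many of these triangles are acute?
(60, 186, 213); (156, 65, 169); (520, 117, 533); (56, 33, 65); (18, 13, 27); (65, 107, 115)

1

(60,186,213): 60²+186² = 38196 < 45369 = 213² → obtuse
(156,65,169): 65²+156² = 28561 = 169² → right
(520,117,533): 117²+520² = 284089 = 533² → right
(56,33,65): 33²+56² = 4225 = 65² → right
(18,13,27): 13²+18² = 493 < 729 = 27² → obtuse
(65,107,115): 65²+107² = 15674 > 13225 = 115² → acute
1 of the 6 is acute.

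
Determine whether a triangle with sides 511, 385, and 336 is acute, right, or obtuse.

right

Compare the square of the longest side to the sum of squares of the other two: 336² + 385² = 261121 = 511².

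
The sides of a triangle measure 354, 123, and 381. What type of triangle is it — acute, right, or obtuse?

obtuse

Compare the square of the longest side to the sum of squares of the other two: 123² + 354² = 140445 < 145161 = 381².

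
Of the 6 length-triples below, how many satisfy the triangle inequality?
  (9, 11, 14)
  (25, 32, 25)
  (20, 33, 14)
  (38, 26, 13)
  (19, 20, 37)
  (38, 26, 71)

5

(9,11,14): 9+11 > 14 → valid
(25,25,32): 25+25 > 32 → valid
(14,20,33): 14+20 > 33 → valid
(13,26,38): 13+26 > 38 → valid
(19,20,37): 19+20 > 37 → valid
(26,38,71): 26+38 ≤ 71 → not valid
5 of the 6 triples form a triangle.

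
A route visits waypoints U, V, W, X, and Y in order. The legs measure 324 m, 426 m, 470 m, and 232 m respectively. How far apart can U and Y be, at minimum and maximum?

0 ≤ UY ≤ 1452 m

The maximum is all hops collinear in one direction: 324 + 426 + 470 + 232 = 1452.
The longest hop is 470; the others sum to 982. Since 470 ≤ 982, the path can fold back on itself completely, so the minimum distance is 0.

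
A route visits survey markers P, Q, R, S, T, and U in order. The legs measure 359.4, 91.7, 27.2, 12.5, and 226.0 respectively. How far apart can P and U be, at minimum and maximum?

2.0 ≤ PU ≤ 716.8

The maximum is all hops collinear in one direction: 359.4 + 91.7 + 27.2 + 12.5 + 226.0 = 716.8.
The longest hop is 359.4; the others sum to 357.4. Folding the others back against it leaves at least 359.4 − 357.4 = 2.0.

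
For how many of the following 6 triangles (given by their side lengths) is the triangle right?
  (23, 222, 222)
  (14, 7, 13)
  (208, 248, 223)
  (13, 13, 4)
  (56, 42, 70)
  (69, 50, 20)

1

(23,222,222): 23²+222² = 49813 > 49284 = 222² → acute
(14,7,13): 7²+13² = 218 > 196 = 14² → acute
(208,248,223): 208²+223² = 92993 > 61504 = 248² → acute
(13,13,4): 4²+13² = 185 > 169 = 13² → acute
(56,42,70): 42²+56² = 4900 = 70² → right
(69,50,20): 20²+50² = 2900 < 4761 = 69² → obtuse
1 of the 6 is right.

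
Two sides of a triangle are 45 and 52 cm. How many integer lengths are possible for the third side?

89

The third side lies in the open interval (7, 97).
Integers from 8 to 96 inclusive: 96 − 8 + 1 = 89.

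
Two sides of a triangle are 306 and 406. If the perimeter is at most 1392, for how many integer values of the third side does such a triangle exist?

Triangle inequality: 100 < x < 712. Perimeter ≤ 1392 gives x ≤ 1392 − 306 − 406 = 680.
So 100 < x ≤ 680; integers 101 through 680: 580 values.

580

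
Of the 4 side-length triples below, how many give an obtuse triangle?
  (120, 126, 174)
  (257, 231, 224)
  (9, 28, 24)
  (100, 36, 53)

(120,126,174): 120²+126² = 30276 = 174² → right
(257,231,224): 224²+231² = 103537 > 66049 = 257² → acute
(9,28,24): 9²+24² = 657 < 784 = 28² → obtuse
(100,36,53): 36+53 ≤ 100, not a triangle
1 of the 4 is obtuse.

1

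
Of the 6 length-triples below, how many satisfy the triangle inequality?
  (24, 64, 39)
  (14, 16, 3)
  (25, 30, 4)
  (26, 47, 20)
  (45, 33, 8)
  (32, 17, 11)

(24,39,64): 24+39 ≤ 64 → not valid
(3,14,16): 3+14 > 16 → valid
(4,25,30): 4+25 ≤ 30 → not valid
(20,26,47): 20+26 ≤ 47 → not valid
(8,33,45): 8+33 ≤ 45 → not valid
(11,17,32): 11+17 ≤ 32 → not valid
1 of the 6 triples forms a triangle.

1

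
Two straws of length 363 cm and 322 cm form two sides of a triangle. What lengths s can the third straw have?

By the triangle inequality, s must be less than 363 + 322 = 685 and greater than |363 − 322| = 41.

41 < s < 685 (cm)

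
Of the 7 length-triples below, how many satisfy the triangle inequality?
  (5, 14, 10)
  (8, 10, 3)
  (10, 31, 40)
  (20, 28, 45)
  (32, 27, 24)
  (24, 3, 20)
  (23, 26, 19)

(5,10,14): 5+10 > 14 → valid
(3,8,10): 3+8 > 10 → valid
(10,31,40): 10+31 > 40 → valid
(20,28,45): 20+28 > 45 → valid
(24,27,32): 24+27 > 32 → valid
(3,20,24): 3+20 ≤ 24 → not valid
(19,23,26): 19+23 > 26 → valid
6 of the 7 triples form a triangle.

6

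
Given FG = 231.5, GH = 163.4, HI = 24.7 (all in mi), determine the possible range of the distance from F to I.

43.4 ≤ FI ≤ 419.6 mi

The maximum is all hops collinear in one direction: 231.5 + 163.4 + 24.7 = 419.6.
The longest hop is 231.5; the others sum to 188.1. Folding the others back against it leaves at least 231.5 − 188.1 = 43.4.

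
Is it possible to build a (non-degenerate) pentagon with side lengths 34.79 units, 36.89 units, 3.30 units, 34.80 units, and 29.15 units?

Yes

A pentagon exists iff every side is shorter than the sum of the others — equivalently, the longest side is less than the sum of the rest.
Longest side 36.89 < 102.04 (sum of the remaining 4), so yes.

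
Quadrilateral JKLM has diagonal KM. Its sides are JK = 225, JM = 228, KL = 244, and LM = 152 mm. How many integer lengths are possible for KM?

303

From triangle JKM: 3 < KM < 453.
From triangle LKM: 92 < KM < 396.
Intersection: 92 < KM < 396, so integers 93 through 395: 303 values.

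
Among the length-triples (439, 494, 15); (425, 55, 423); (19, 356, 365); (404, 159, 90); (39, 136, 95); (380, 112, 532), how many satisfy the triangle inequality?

2

(15,439,494): 15+439 ≤ 494 → not valid
(55,423,425): 55+423 > 425 → valid
(19,356,365): 19+356 > 365 → valid
(90,159,404): 90+159 ≤ 404 → not valid
(39,95,136): 39+95 ≤ 136 → not valid
(112,380,532): 112+380 ≤ 532 → not valid
2 of the 6 triples form a triangle.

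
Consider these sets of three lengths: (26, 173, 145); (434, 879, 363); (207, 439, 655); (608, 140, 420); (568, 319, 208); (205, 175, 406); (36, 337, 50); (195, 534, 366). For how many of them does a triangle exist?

1

(26,145,173): 26+145 ≤ 173 → not valid
(363,434,879): 363+434 ≤ 879 → not valid
(207,439,655): 207+439 ≤ 655 → not valid
(140,420,608): 140+420 ≤ 608 → not valid
(208,319,568): 208+319 ≤ 568 → not valid
(175,205,406): 175+205 ≤ 406 → not valid
(36,50,337): 36+50 ≤ 337 → not valid
(195,366,534): 195+366 > 534 → valid
1 of the 8 triples forms a triangle.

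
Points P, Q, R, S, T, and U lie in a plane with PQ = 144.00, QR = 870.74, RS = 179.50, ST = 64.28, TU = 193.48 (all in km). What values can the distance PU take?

The maximum is all hops collinear in one direction: 144.00 + 870.74 + 179.50 + 64.28 + 193.48 = 1452.00.
The longest hop is 870.74; the others sum to 581.26. Folding the others back against it leaves at least 870.74 − 581.26 = 289.48.

289.48 ≤ PU ≤ 1452.00 km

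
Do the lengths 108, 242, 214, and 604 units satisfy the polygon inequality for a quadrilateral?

For a quadrilateral, each side must be shorter than the sum of the others.
Here the longest side is 604, but the remaining 3 sides sum to only 564.

No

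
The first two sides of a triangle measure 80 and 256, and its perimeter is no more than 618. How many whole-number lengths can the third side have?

106

Triangle inequality: 176 < x < 336. Perimeter ≤ 618 gives x ≤ 618 − 80 − 256 = 282.
So 176 < x ≤ 282; integers 177 through 282: 106 values.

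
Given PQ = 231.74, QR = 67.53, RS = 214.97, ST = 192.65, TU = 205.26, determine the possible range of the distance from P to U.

0 ≤ PU ≤ 912.15

The maximum is all hops collinear in one direction: 231.74 + 67.53 + 214.97 + 192.65 + 205.26 = 912.15.
The longest hop is 231.74; the others sum to 680.41. Since 231.74 ≤ 680.41, the path can fold back on itself completely, so the minimum distance is 0.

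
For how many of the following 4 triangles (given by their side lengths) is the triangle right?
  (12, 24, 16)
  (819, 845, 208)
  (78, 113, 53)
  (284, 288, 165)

1

(12,24,16): 12²+16² = 400 < 576 = 24² → obtuse
(819,845,208): 208²+819² = 714025 = 845² → right
(78,113,53): 53²+78² = 8893 < 12769 = 113² → obtuse
(284,288,165): 165²+284² = 107881 > 82944 = 288² → acute
1 of the 4 is right.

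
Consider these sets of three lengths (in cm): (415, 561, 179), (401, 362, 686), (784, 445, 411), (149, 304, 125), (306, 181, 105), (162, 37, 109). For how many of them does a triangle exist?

3

(179,415,561): 179+415 > 561 → valid
(362,401,686): 362+401 > 686 → valid
(411,445,784): 411+445 > 784 → valid
(125,149,304): 125+149 ≤ 304 → not valid
(105,181,306): 105+181 ≤ 306 → not valid
(37,109,162): 37+109 ≤ 162 → not valid
3 of the 6 triples form a triangle.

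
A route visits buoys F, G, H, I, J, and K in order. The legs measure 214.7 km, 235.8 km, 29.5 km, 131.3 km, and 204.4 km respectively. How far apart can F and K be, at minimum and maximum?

The maximum is all hops collinear in one direction: 214.7 + 235.8 + 29.5 + 131.3 + 204.4 = 815.7.
The longest hop is 235.8; the others sum to 579.9. Since 235.8 ≤ 579.9, the path can fold back on itself completely, so the minimum distance is 0.

0 ≤ FK ≤ 815.7 km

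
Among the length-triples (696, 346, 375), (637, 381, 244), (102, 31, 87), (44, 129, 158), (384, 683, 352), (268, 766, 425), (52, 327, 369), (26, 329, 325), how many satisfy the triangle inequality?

6

(346,375,696): 346+375 > 696 → valid
(244,381,637): 244+381 ≤ 637 → not valid
(31,87,102): 31+87 > 102 → valid
(44,129,158): 44+129 > 158 → valid
(352,384,683): 352+384 > 683 → valid
(268,425,766): 268+425 ≤ 766 → not valid
(52,327,369): 52+327 > 369 → valid
(26,325,329): 26+325 > 329 → valid
6 of the 8 triples form a triangle.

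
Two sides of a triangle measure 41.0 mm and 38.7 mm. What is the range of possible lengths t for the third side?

By the triangle inequality, t must be less than 41.0 + 38.7 = 79.7 and greater than |41.0 − 38.7| = 2.3.

2.3 < t < 79.7 (mm)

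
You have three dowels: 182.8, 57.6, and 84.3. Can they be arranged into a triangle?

The longest side is 182.8, but the other two sum to only 141.9.
141.9 < 182.8, so the triangle inequality fails.

No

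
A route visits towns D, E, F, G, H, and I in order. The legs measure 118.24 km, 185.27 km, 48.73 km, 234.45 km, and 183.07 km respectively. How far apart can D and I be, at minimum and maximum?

The maximum is all hops collinear in one direction: 118.24 + 185.27 + 48.73 + 234.45 + 183.07 = 769.76.
The longest hop is 234.45; the others sum to 535.31. Since 234.45 ≤ 535.31, the path can fold back on itself completely, so the minimum distance is 0.

0 ≤ DI ≤ 769.76 km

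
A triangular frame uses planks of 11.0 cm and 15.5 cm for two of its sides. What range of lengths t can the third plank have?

4.5 < t < 26.5

By the triangle inequality, t must be less than 11.0 + 15.5 = 26.5 and greater than |11.0 − 15.5| = 4.5.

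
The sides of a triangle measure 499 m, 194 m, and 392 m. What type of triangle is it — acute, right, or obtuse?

Compare the square of the longest side to the sum of squares of the other two: 194² + 392² = 191300 < 249001 = 499².

obtuse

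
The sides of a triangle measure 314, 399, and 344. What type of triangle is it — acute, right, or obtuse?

Compare the square of the longest side to the sum of squares of the other two: 314² + 344² = 216932 > 159201 = 399².

acute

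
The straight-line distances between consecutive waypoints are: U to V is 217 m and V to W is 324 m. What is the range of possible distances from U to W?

107 ≤ UW ≤ 541 m

By the triangle inequality, |217 − 324| ≤ UW ≤ 217 + 324.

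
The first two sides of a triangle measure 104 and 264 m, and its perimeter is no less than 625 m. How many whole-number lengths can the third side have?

111

Triangle inequality: 160 < x < 368. Perimeter ≥ 625 gives x ≥ 625 − 104 − 264 = 257.
So 257 ≤ x < 368; integers 257 through 367: 111 values.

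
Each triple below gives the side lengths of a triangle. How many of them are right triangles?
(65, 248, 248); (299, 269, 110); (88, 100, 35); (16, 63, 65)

1

(65,248,248): 65²+248² = 65729 > 61504 = 248² → acute
(299,269,110): 110²+269² = 84461 < 89401 = 299² → obtuse
(88,100,35): 35²+88² = 8969 < 10000 = 100² → obtuse
(16,63,65): 16²+63² = 4225 = 65² → right
1 of the 4 is right.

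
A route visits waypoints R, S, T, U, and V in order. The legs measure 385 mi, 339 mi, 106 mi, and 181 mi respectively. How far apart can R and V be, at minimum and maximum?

0 ≤ RV ≤ 1011 mi

The maximum is all hops collinear in one direction: 385 + 339 + 106 + 181 = 1011.
The longest hop is 385; the others sum to 626. Since 385 ≤ 626, the path can fold back on itself completely, so the minimum distance is 0.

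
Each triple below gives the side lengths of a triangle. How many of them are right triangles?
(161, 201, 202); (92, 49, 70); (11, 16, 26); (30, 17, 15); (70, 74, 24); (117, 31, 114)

(161,201,202): 161²+201² = 66322 > 40804 = 202² → acute
(92,49,70): 49²+70² = 7301 < 8464 = 92² → obtuse
(11,16,26): 11²+16² = 377 < 676 = 26² → obtuse
(30,17,15): 15²+17² = 514 < 900 = 30² → obtuse
(70,74,24): 24²+70² = 5476 = 74² → right
(117,31,114): 31²+114² = 13957 > 13689 = 117² → acute
1 of the 6 is right.

1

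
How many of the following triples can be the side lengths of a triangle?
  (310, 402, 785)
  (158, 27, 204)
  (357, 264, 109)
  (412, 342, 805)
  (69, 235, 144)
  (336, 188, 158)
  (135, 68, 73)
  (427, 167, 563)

(310,402,785): 310+402 ≤ 785 → not valid
(27,158,204): 27+158 ≤ 204 → not valid
(109,264,357): 109+264 > 357 → valid
(342,412,805): 342+412 ≤ 805 → not valid
(69,144,235): 69+144 ≤ 235 → not valid
(158,188,336): 158+188 > 336 → valid
(68,73,135): 68+73 > 135 → valid
(167,427,563): 167+427 > 563 → valid
4 of the 8 triples form a triangle.

4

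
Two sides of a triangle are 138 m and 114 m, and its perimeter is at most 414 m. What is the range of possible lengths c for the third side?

24 < c ≤ 162 m

Triangle inequality alone gives 24 < c < 252.
The perimeter condition gives c ≤ 414 − 138 − 114 = 162.
Intersecting the two: 24 < c ≤ 162.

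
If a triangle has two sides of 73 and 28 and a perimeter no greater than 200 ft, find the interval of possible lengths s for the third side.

Triangle inequality alone gives 45 < s < 101.
The perimeter condition gives s ≤ 200 − 73 − 28 = 99.
Intersecting the two: 45 < s ≤ 99.

45 < s ≤ 99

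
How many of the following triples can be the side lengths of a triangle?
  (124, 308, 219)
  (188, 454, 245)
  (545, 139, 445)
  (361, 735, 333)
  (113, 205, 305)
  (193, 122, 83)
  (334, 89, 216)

(124,219,308): 124+219 > 308 → valid
(188,245,454): 188+245 ≤ 454 → not valid
(139,445,545): 139+445 > 545 → valid
(333,361,735): 333+361 ≤ 735 → not valid
(113,205,305): 113+205 > 305 → valid
(83,122,193): 83+122 > 193 → valid
(89,216,334): 89+216 ≤ 334 → not valid
4 of the 7 triples form a triangle.

4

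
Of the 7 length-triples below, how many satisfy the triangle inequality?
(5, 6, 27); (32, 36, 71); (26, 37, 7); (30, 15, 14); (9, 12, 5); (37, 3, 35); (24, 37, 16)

3

(5,6,27): 5+6 ≤ 27 → not valid
(32,36,71): 32+36 ≤ 71 → not valid
(7,26,37): 7+26 ≤ 37 → not valid
(14,15,30): 14+15 ≤ 30 → not valid
(5,9,12): 5+9 > 12 → valid
(3,35,37): 3+35 > 37 → valid
(16,24,37): 16+24 > 37 → valid
3 of the 7 triples form a triangle.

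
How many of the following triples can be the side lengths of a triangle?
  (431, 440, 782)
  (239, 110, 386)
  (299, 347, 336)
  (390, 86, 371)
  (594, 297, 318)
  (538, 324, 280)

5

(431,440,782): 431+440 > 782 → valid
(110,239,386): 110+239 ≤ 386 → not valid
(299,336,347): 299+336 > 347 → valid
(86,371,390): 86+371 > 390 → valid
(297,318,594): 297+318 > 594 → valid
(280,324,538): 280+324 > 538 → valid
5 of the 6 triples form a triangle.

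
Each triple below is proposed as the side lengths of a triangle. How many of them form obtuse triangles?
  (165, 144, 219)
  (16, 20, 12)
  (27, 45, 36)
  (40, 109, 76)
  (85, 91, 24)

(165,144,219): 144²+165² = 47961 = 219² → right
(16,20,12): 12²+16² = 400 = 20² → right
(27,45,36): 27²+36² = 2025 = 45² → right
(40,109,76): 40²+76² = 7376 < 11881 = 109² → obtuse
(85,91,24): 24²+85² = 7801 < 8281 = 91² → obtuse
2 of the 5 are obtuse.

2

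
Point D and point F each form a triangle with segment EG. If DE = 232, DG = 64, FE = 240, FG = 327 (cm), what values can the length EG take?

168 < EG < 296

From triangle DEG: |232 − 64| < EG < 232 + 64, i.e. 168 < EG < 296.
From triangle FEG: 87 < EG < 567.
Both must hold, so EG lies in the intersection.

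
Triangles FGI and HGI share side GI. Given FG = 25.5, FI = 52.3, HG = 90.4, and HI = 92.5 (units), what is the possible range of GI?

From triangle FGI: |25.5 − 52.3| < GI < 25.5 + 52.3, i.e. 26.8 < GI < 77.8.
From triangle HGI: 2.1 < GI < 182.9.
Both must hold, so GI lies in the intersection.

26.8 < GI < 77.8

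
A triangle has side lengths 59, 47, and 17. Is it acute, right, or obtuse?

Compare the square of the longest side to the sum of squares of the other two: 17² + 47² = 2498 < 3481 = 59².

obtuse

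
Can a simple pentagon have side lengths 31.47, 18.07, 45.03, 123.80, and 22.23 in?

For a pentagon, each side must be shorter than the sum of the others.
Here the longest side is 123.80, but the remaining 4 sides sum to only 116.80.

No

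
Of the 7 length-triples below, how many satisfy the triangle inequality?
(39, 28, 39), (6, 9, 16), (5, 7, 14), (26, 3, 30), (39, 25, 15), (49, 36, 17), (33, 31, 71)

(28,39,39): 28+39 > 39 → valid
(6,9,16): 6+9 ≤ 16 → not valid
(5,7,14): 5+7 ≤ 14 → not valid
(3,26,30): 3+26 ≤ 30 → not valid
(15,25,39): 15+25 > 39 → valid
(17,36,49): 17+36 > 49 → valid
(31,33,71): 31+33 ≤ 71 → not valid
3 of the 7 triples form a triangle.

3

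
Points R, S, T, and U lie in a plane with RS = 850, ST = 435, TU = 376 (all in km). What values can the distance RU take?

The maximum is all hops collinear in one direction: 850 + 435 + 376 = 1661.
The longest hop is 850; the others sum to 811. Folding the others back against it leaves at least 850 − 811 = 39.

39 ≤ RU ≤ 1661 km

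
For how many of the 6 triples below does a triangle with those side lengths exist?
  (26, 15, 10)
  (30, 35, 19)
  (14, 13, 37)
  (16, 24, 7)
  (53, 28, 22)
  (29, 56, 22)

1

(10,15,26): 10+15 ≤ 26 → not valid
(19,30,35): 19+30 > 35 → valid
(13,14,37): 13+14 ≤ 37 → not valid
(7,16,24): 7+16 ≤ 24 → not valid
(22,28,53): 22+28 ≤ 53 → not valid
(22,29,56): 22+29 ≤ 56 → not valid
1 of the 6 triples forms a triangle.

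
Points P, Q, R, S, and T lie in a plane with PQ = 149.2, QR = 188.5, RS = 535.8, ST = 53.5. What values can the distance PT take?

144.6 ≤ PT ≤ 927.0

The maximum is all hops collinear in one direction: 149.2 + 188.5 + 535.8 + 53.5 = 927.0.
The longest hop is 535.8; the others sum to 391.2. Folding the others back against it leaves at least 535.8 − 391.2 = 144.6.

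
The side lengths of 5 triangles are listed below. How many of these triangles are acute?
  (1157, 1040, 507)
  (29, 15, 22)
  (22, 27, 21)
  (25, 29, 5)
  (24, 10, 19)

(1157,1040,507): 507²+1040² = 1338649 = 1157² → right
(29,15,22): 15²+22² = 709 < 841 = 29² → obtuse
(22,27,21): 21²+22² = 925 > 729 = 27² → acute
(25,29,5): 5²+25² = 650 < 841 = 29² → obtuse
(24,10,19): 10²+19² = 461 < 576 = 24² → obtuse
1 of the 5 is acute.

1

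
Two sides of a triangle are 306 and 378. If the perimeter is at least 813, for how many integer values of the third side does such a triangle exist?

Triangle inequality: 72 < x < 684. Perimeter ≥ 813 gives x ≥ 813 − 306 − 378 = 129.
So 129 ≤ x < 684; integers 129 through 683: 555 values.

555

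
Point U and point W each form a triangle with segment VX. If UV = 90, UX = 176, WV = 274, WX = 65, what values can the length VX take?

209 < VX < 266

From triangle UVX: |90 − 176| < VX < 90 + 176, i.e. 86 < VX < 266.
From triangle WVX: 209 < VX < 339.
Both must hold, so VX lies in the intersection.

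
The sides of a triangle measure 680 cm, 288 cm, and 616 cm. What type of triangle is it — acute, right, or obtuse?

Compare the square of the longest side to the sum of squares of the other two: 288² + 616² = 462400 = 680².

right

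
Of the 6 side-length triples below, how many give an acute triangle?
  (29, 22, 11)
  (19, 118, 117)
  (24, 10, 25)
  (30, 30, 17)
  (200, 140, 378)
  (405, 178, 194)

3

(29,22,11): 11²+22² = 605 < 841 = 29² → obtuse
(19,118,117): 19²+117² = 14050 > 13924 = 118² → acute
(24,10,25): 10²+24² = 676 > 625 = 25² → acute
(30,30,17): 17²+30² = 1189 > 900 = 30² → acute
(200,140,378): 140+200 ≤ 378, not a triangle
(405,178,194): 178+194 ≤ 405, not a triangle
3 of the 6 are acute.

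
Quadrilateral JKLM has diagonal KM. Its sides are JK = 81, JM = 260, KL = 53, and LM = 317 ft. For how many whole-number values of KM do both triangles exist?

From triangle JKM: 179 < KM < 341.
From triangle LKM: 264 < KM < 370.
Intersection: 264 < KM < 341, so integers 265 through 340: 76 values.

76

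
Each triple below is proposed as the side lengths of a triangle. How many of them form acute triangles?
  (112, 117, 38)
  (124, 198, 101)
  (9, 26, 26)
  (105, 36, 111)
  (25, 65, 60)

(112,117,38): 38²+112² = 13988 > 13689 = 117² → acute
(124,198,101): 101²+124² = 25577 < 39204 = 198² → obtuse
(9,26,26): 9²+26² = 757 > 676 = 26² → acute
(105,36,111): 36²+105² = 12321 = 111² → right
(25,65,60): 25²+60² = 4225 = 65² → right
2 of the 5 are acute.

2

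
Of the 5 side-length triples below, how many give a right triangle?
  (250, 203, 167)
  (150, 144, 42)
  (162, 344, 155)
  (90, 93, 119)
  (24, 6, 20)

(250,203,167): 167²+203² = 69098 > 62500 = 250² → acute
(150,144,42): 42²+144² = 22500 = 150² → right
(162,344,155): 155+162 ≤ 344, not a triangle
(90,93,119): 90²+93² = 16749 > 14161 = 119² → acute
(24,6,20): 6²+20² = 436 < 576 = 24² → obtuse
1 of the 5 is right.

1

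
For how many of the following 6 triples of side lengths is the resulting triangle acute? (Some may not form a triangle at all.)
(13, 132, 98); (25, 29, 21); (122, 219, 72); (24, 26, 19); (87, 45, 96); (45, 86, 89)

(13,132,98): 13+98 ≤ 132, not a triangle
(25,29,21): 21²+25² = 1066 > 841 = 29² → acute
(122,219,72): 72+122 ≤ 219, not a triangle
(24,26,19): 19²+24² = 937 > 676 = 26² → acute
(87,45,96): 45²+87² = 9594 > 9216 = 96² → acute
(45,86,89): 45²+86² = 9421 > 7921 = 89² → acute
4 of the 6 are acute.

4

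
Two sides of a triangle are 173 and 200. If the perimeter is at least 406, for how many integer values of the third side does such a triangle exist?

Triangle inequality: 27 < x < 373. Perimeter ≥ 406 gives x ≥ 406 − 173 − 200 = 33.
So 33 ≤ x < 373; integers 33 through 372: 340 values.

340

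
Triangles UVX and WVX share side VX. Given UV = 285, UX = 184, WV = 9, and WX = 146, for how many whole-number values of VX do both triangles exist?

17

From triangle UVX: 101 < VX < 469.
From triangle WVX: 137 < VX < 155.
Intersection: 137 < VX < 155, so integers 138 through 154: 17 values.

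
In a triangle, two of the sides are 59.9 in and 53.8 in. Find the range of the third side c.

By the triangle inequality, c must be less than 59.9 + 53.8 = 113.7 and greater than |59.9 − 53.8| = 6.1.

6.1 < c < 113.7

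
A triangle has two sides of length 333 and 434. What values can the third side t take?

By the triangle inequality, t must be less than 333 + 434 = 767 and greater than |333 − 434| = 101.

101 < t < 767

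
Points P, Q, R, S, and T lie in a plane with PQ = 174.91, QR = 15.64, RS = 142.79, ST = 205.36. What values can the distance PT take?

0 ≤ PT ≤ 538.70

The maximum is all hops collinear in one direction: 174.91 + 15.64 + 142.79 + 205.36 = 538.70.
The longest hop is 205.36; the others sum to 333.34. Since 205.36 ≤ 333.34, the path can fold back on itself completely, so the minimum distance is 0.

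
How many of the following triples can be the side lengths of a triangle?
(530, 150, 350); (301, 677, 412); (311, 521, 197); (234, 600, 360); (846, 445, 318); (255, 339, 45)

1

(150,350,530): 150+350 ≤ 530 → not valid
(301,412,677): 301+412 > 677 → valid
(197,311,521): 197+311 ≤ 521 → not valid
(234,360,600): 234+360 ≤ 600 → not valid
(318,445,846): 318+445 ≤ 846 → not valid
(45,255,339): 45+255 ≤ 339 → not valid
1 of the 6 triples forms a triangle.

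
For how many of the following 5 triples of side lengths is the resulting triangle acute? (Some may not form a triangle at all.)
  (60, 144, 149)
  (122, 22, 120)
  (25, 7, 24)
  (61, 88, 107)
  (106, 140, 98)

3

(60,144,149): 60²+144² = 24336 > 22201 = 149² → acute
(122,22,120): 22²+120² = 14884 = 122² → right
(25,7,24): 7²+24² = 625 = 25² → right
(61,88,107): 61²+88² = 11465 > 11449 = 107² → acute
(106,140,98): 98²+106² = 20840 > 19600 = 140² → acute
3 of the 5 are acute.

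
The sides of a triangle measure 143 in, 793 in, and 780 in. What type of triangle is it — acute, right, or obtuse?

Compare the square of the longest side to the sum of squares of the other two: 143² + 780² = 628849 = 793².

right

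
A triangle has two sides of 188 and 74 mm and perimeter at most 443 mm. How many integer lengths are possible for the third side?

67

Triangle inequality: 114 < x < 262. Perimeter ≤ 443 gives x ≤ 443 − 188 − 74 = 181.
So 114 < x ≤ 181; integers 115 through 181: 67 values.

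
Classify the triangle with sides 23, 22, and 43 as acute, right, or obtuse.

obtuse

Compare the square of the longest side to the sum of squares of the other two: 22² + 23² = 1013 < 1849 = 43².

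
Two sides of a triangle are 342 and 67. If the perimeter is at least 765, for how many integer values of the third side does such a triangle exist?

Triangle inequality: 275 < x < 409. Perimeter ≥ 765 gives x ≥ 765 − 342 − 67 = 356.
So 356 ≤ x < 409; integers 356 through 408: 53 values.

53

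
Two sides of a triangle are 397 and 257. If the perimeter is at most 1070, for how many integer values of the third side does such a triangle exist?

Triangle inequality: 140 < x < 654. Perimeter ≤ 1070 gives x ≤ 1070 − 397 − 257 = 416.
So 140 < x ≤ 416; integers 141 through 416: 276 values.

276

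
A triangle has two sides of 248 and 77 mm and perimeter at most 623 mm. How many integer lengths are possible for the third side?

Triangle inequality: 171 < x < 325. Perimeter ≤ 623 gives x ≤ 623 − 248 − 77 = 298.
So 171 < x ≤ 298; integers 172 through 298: 127 values.

127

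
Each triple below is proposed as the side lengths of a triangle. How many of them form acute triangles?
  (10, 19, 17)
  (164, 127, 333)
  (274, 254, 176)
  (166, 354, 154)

2

(10,19,17): 10²+17² = 389 > 361 = 19² → acute
(164,127,333): 127+164 ≤ 333, not a triangle
(274,254,176): 176²+254² = 95492 > 75076 = 274² → acute
(166,354,154): 154+166 ≤ 354, not a triangle
2 of the 4 are acute.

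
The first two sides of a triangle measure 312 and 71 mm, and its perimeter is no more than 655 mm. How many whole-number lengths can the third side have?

31

Triangle inequality: 241 < x < 383. Perimeter ≤ 655 gives x ≤ 655 − 312 − 71 = 272.
So 241 < x ≤ 272; integers 242 through 272: 31 values.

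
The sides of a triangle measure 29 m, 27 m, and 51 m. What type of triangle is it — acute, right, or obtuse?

obtuse

Compare the square of the longest side to the sum of squares of the other two: 27² + 29² = 1570 < 2601 = 51².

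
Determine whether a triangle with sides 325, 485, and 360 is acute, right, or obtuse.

right

Compare the square of the longest side to the sum of squares of the other two: 325² + 360² = 235225 = 485².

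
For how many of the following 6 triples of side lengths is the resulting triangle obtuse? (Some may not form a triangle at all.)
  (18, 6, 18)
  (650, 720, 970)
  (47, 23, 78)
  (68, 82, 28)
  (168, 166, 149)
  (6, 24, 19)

2

(18,6,18): 6²+18² = 360 > 324 = 18² → acute
(650,720,970): 650²+720² = 940900 = 970² → right
(47,23,78): 23+47 ≤ 78, not a triangle
(68,82,28): 28²+68² = 5408 < 6724 = 82² → obtuse
(168,166,149): 149²+166² = 49757 > 28224 = 168² → acute
(6,24,19): 6²+19² = 397 < 576 = 24² → obtuse
2 of the 6 are obtuse.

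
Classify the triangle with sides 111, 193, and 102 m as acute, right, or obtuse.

obtuse

Compare the square of the longest side to the sum of squares of the other two: 102² + 111² = 22725 < 37249 = 193².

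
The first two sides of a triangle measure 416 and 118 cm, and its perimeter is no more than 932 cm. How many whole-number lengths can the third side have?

100

Triangle inequality: 298 < x < 534. Perimeter ≤ 932 gives x ≤ 932 − 416 − 118 = 398.
So 298 < x ≤ 398; integers 299 through 398: 100 values.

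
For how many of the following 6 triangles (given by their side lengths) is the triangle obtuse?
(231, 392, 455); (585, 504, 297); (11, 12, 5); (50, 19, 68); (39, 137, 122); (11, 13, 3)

3

(231,392,455): 231²+392² = 207025 = 455² → right
(585,504,297): 297²+504² = 342225 = 585² → right
(11,12,5): 5²+11² = 146 > 144 = 12² → acute
(50,19,68): 19²+50² = 2861 < 4624 = 68² → obtuse
(39,137,122): 39²+122² = 16405 < 18769 = 137² → obtuse
(11,13,3): 3²+11² = 130 < 169 = 13² → obtuse
3 of the 6 are obtuse.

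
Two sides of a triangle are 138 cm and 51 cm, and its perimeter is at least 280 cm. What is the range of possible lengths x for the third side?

Triangle inequality alone gives 87 < x < 189.
The perimeter condition gives x ≥ 280 − 138 − 51 = 91.
Intersecting the two: 91 ≤ x < 189.

91 ≤ x < 189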